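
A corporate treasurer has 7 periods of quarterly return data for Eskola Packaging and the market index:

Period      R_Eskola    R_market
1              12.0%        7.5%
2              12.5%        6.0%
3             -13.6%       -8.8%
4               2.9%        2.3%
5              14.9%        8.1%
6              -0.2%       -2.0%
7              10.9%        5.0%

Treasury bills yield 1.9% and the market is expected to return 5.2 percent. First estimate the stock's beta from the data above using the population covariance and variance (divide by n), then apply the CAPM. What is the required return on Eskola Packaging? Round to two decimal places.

7.31%

Mean R_i = (12.0 + 12.5 − 13.6 + 2.9 + 14.9 − 0.2 + 10.9) / 7 = 5.6286%
Mean R_m = (7.5 + 6.0 − 8.8 + 2.3 + 8.1 − 2.0 + 5.0) / 7 = 2.5857%
Σ(R_i − R̄_i)(R_m − R̄_m) = 365.0629  ⇒  Cov = 365.0629 / 7 = 52.1518
Σ(R_m − R̄_m)² = 222.7886  ⇒  Var(R_m) = 222.7886 / 7 = 31.8269
β = Cov / Var(R_m) = 52.1518 / 31.8269 = 1.6386
MRP = 5.2% − 1.9% = 3.30%
E(R) = R_f + β × MRP = 1.9% + 1.6386 × 3.3% = 7.31%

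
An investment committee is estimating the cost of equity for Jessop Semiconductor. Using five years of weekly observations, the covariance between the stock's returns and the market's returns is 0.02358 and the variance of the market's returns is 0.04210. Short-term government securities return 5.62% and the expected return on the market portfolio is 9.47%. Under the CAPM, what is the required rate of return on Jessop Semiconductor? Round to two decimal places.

7.78%

β = Cov(R_i, R_m) / Var(R_m) = 0.02358 / 0.04210 = 0.5601
MRP = 9.47% − 5.62% = 3.85%
E(R) = R_f + β × MRP = 5.62% + 0.5601 × 3.85% = 7.78%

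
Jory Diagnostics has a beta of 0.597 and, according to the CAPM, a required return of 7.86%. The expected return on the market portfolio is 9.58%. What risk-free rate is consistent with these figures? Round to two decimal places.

E(R) = R_f + β(E(R_m) − R_f) = R_f(1 − β) + β·E(R_m)
7.86% = R_f × (1 − 0.597) + 0.597 × 9.58%
7.86% = R_f × 0.403 + 5.71926%
R_f = (7.86% − 5.71926%) / 0.403 = 5.31%

5.31%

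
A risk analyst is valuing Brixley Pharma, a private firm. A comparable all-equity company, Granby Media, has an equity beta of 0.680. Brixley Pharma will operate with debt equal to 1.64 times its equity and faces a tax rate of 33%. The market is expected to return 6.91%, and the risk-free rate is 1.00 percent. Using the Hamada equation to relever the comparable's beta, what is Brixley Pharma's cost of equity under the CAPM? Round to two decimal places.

β_L = β_U × [1 + (1 − t)(D/E)] = 0.680 × [1 + (1 − 0.33) × 1.64]
    = 0.680 × [1 + 0.67 × 1.64] = 0.680 × 2.0988 = 1.4272
MRP = 6.91% − 1.00% = 5.91%
E(R) = R_f + β_L × MRP = 1.00% + 1.4272 × 5.91% = 9.43%

9.43%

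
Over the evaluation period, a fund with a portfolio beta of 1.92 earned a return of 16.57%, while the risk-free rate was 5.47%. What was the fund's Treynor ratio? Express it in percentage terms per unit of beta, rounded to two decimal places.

5.78%

Treynor = (R_P − R_f) / β_P = (16.57% − 5.47%) / 1.9200 = 11.10% / 1.9200 = 5.78%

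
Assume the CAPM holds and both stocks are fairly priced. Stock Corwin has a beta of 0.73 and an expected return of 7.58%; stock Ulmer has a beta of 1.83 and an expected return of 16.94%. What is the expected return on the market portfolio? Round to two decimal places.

Both satisfy E(R) = R_f + β·MRP, so the slope of the SML is
MRP = (16.94% − 7.58%) / (1.83 − 0.73) = 9.36% / 1.10 = 8.5091%
R_f = E(R_Corwin) − β_Corwin·MRP = 7.58% − 0.73 × 8.5091% = 1.3684%
E(R_m) = R_f + MRP = 1.3684% + 8.5091% = 9.88%

9.88%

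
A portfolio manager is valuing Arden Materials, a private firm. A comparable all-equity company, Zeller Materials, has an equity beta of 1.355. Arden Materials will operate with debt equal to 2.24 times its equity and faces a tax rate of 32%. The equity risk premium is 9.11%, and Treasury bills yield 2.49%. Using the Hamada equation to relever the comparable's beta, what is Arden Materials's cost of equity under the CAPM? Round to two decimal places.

33.64%

β_L = β_U × [1 + (1 − t)(D/E)] = 1.355 × [1 + (1 − 0.32) × 2.24]
    = 1.355 × [1 + 0.68 × 2.24] = 1.355 × 2.5232 = 3.4189
E(R) = R_f + β_L × MRP = 2.49% + 3.4189 × 9.11% = 33.64%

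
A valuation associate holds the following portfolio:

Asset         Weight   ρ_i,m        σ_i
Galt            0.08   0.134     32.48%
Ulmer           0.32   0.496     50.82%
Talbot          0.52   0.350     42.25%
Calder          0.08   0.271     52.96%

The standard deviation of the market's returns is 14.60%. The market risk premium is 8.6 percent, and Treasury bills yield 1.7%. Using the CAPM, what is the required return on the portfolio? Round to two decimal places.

11.86%

β_Galt = 0.134 × 32.48% / 14.60% = 0.2981
β_Ulmer = 0.496 × 50.82% / 14.60% = 1.7265
β_Talbot = 0.350 × 42.25% / 14.60% = 1.0128
β_Calder = 0.271 × 52.96% / 14.60% = 0.9830
β_P = Σ w_i β_i = 0.08×0.2981 + 0.32×1.7265 + 0.52×1.0128 + 0.08×0.9830 = 1.1816
E(R_P) = R_f + β_P × MRP = 1.7% + 1.1816 × 8.6% = 11.86%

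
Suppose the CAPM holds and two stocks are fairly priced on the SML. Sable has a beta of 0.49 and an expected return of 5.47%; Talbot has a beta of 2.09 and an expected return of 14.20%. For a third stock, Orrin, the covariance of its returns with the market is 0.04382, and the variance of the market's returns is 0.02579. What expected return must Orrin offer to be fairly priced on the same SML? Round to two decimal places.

MRP = (14.20% − 5.47%) / (2.09 − 0.49) = 5.4563%
R_f = 5.47% − 0.49 × 5.4563% = 2.7964%
β_Orrin = Cov / Var(R_m) = 0.04382 / 0.02579 = 1.6991
E(R_Orrin) = R_f + β × MRP = 2.7964% + 1.6991 × 5.4563% = 12.07%

12.07%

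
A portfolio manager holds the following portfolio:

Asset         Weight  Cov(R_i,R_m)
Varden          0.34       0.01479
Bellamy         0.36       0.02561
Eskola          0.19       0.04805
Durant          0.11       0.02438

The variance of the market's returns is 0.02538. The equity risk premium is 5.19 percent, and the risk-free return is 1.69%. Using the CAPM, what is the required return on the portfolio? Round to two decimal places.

β_Varden = 0.01479 / 0.02538 = 0.5827
β_Bellamy = 0.02561 / 0.02538 = 1.0091
β_Eskola = 0.04805 / 0.02538 = 1.8932
β_Durant = 0.02438 / 0.02538 = 0.9606
β_P = Σ w_i β_i = 0.34×0.5827 + 0.36×1.0091 + 0.19×1.8932 + 0.11×0.9606 = 1.0268
E(R_P) = R_f + β_P × MRP = 1.69% + 1.0268 × 5.19% = 7.02%

7.02%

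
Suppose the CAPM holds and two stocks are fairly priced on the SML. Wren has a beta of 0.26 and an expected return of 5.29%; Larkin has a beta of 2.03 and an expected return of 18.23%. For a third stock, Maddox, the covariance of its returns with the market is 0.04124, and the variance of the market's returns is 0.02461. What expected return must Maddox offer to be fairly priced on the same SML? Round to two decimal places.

15.64%

MRP = (18.23% − 5.29%) / (2.03 − 0.26) = 7.3107%
R_f = 5.29% − 0.26 × 7.3107% = 3.3892%
β_Maddox = Cov / Var(R_m) = 0.04124 / 0.02461 = 1.6757
E(R_Maddox) = R_f + β × MRP = 3.3892% + 1.6757 × 7.3107% = 15.64%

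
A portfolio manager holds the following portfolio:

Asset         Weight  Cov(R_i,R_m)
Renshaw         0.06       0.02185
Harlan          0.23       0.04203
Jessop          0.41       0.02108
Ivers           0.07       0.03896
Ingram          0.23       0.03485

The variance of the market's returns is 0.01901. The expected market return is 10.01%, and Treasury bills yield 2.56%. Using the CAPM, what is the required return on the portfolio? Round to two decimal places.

β_Renshaw = 0.02185 / 0.01901 = 1.1494
β_Harlan = 0.04203 / 0.01901 = 2.2109
β_Jessop = 0.02108 / 0.01901 = 1.1089
β_Ivers = 0.03896 / 0.01901 = 2.0494
β_Ingram = 0.03485 / 0.01901 = 1.8332
β_P = Σ w_i β_i = 0.06×1.1494 + 0.23×2.2109 + 0.41×1.1089 + 0.07×2.0494 + 0.23×1.8332 = 1.5972
MRP = 10.01% − 2.56% = 7.45%
E(R_P) = R_f + β_P × MRP = 2.56% + 1.5972 × 7.45% = 14.46%

14.46%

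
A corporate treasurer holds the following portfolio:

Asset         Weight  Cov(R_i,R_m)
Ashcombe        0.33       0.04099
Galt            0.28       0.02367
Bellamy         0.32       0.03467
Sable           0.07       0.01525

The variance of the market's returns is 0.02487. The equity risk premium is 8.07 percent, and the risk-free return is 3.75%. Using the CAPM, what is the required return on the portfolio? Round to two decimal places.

14.24%

β_Ashcombe = 0.04099 / 0.02487 = 1.6482
β_Galt = 0.02367 / 0.02487 = 0.9517
β_Bellamy = 0.03467 / 0.02487 = 1.3940
β_Sable = 0.01525 / 0.02487 = 0.6132
β_P = Σ w_i β_i = 0.33×1.6482 + 0.28×0.9517 + 0.32×1.3940 + 0.07×0.6132 = 1.2994
E(R_P) = R_f + β_P × MRP = 3.75% + 1.2994 × 8.07% = 14.24%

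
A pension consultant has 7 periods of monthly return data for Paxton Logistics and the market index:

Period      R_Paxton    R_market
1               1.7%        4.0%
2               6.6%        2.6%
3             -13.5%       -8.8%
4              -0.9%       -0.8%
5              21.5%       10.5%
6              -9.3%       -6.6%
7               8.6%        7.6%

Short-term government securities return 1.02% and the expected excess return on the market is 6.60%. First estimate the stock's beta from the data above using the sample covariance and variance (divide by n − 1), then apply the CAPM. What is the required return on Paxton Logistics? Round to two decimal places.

Mean R_i = (1.7 + 6.6 − 13.5 − 0.9 + 21.5 − 9.3 + 8.6) / 7 = 2.1000%
Mean R_m = (4.0 + 2.6 − 8.8 − 0.8 + 10.5 − 6.6 + 7.6) / 7 = 1.2143%
Σ(R_i − R̄_i)(R_m − R̄_m) = 478.1200  ⇒  Cov = 478.1200 / 6 = 79.6867
Σ(R_m − R̄_m)² = 302.0886  ⇒  Var(R_m) = 302.0886 / 6 = 50.3481
β = Cov / Var(R_m) = 79.6867 / 50.3481 = 1.5827
E(R) = R_f + β × MRP = 1.02% + 1.5827 × 6.60% = 11.47%

11.47%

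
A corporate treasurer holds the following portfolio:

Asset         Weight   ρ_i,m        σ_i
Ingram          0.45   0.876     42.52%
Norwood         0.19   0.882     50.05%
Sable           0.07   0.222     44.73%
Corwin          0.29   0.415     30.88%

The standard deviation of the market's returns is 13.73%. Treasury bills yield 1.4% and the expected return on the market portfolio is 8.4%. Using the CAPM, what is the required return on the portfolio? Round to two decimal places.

16.47%

β_Ingram = 0.876 × 42.52% / 13.73% = 2.7129
β_Norwood = 0.882 × 50.05% / 13.73% = 3.2152
β_Sable = 0.222 × 44.73% / 13.73% = 0.7232
β_Corwin = 0.415 × 30.88% / 13.73% = 0.9334
β_P = Σ w_i β_i = 0.45×2.7129 + 0.19×3.2152 + 0.07×0.7232 + 0.29×0.9334 = 2.1530
MRP = 8.4% − 1.4% = 7.00%
E(R_P) = R_f + β_P × MRP = 1.4% + 2.1530 × 7.0% = 16.47%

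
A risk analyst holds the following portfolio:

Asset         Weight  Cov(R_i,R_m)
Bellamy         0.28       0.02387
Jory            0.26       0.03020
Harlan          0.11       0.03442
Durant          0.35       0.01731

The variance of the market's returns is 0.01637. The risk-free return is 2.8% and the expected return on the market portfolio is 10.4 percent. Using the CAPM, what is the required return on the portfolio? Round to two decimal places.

14.12%

β_Bellamy = 0.02387 / 0.01637 = 1.4582
β_Jory = 0.03020 / 0.01637 = 1.8448
β_Harlan = 0.03442 / 0.01637 = 2.1026
β_Durant = 0.01731 / 0.01637 = 1.0574
β_P = Σ w_i β_i = 0.28×1.4582 + 0.26×1.8448 + 0.11×2.1026 + 0.35×1.0574 = 1.4893
MRP = 10.4% − 2.8% = 7.60%
E(R_P) = R_f + β_P × MRP = 2.8% + 1.4893 × 7.6% = 14.12%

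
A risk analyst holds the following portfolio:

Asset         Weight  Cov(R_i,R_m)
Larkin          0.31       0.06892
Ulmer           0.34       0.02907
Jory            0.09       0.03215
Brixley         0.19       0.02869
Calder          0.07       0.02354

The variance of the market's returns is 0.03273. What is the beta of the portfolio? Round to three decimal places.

1.260

β_Larkin = 0.06892 / 0.03273 = 2.1057
β_Ulmer = 0.02907 / 0.03273 = 0.8882
β_Jory = 0.03215 / 0.03273 = 0.9823
β_Brixley = 0.02869 / 0.03273 = 0.8766
β_Calder = 0.02354 / 0.03273 = 0.7192
β_P = Σ w_i β_i = 0.31×2.1057 + 0.34×0.8882 + 0.09×0.9823 + 0.19×0.8766 + 0.07×0.7192 = 1.2601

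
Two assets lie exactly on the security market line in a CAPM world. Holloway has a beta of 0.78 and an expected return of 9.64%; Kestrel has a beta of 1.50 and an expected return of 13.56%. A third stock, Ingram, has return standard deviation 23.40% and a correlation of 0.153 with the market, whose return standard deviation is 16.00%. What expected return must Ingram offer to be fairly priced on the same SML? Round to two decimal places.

6.61%

MRP = (13.56% − 9.64%) / (1.50 − 0.78) = 5.4444%
R_f = 9.64% − 0.78 × 5.4444% = 5.3934%
β_Ingram = ρ·σ_i/σ_m = 0.153 × 23.40 / 16.00 = 0.2238
E(R_Ingram) = R_f + β × MRP = 5.3934% + 0.2238 × 5.4444% = 6.61%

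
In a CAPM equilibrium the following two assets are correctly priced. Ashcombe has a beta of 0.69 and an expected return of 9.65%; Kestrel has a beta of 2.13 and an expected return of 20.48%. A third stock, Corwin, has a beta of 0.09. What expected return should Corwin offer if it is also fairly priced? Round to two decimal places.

MRP (SML slope) = (20.48% − 9.65%) / (2.13 − 0.69) = 10.83% / 1.44 = 7.5208%
R_f (intercept) = 9.65% − 0.69 × 7.5208% = 4.4606%
E(R_Corwin) = R_f + β × MRP = 4.4606% + 0.09 × 7.5208% = 5.14%

5.14%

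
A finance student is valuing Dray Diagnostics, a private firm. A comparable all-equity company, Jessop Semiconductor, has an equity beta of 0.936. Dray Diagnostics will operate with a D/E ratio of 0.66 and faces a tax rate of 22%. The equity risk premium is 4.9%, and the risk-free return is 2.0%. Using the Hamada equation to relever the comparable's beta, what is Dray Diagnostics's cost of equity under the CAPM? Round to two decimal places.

8.95%

β_L = β_U × [1 + (1 − t)(D/E)] = 0.936 × [1 + (1 − 0.22) × 0.66]
    = 0.936 × [1 + 0.78 × 0.66] = 0.936 × 1.5148 = 1.4179
E(R) = R_f + β_L × MRP = 2.0% + 1.4179 × 4.9% = 8.95%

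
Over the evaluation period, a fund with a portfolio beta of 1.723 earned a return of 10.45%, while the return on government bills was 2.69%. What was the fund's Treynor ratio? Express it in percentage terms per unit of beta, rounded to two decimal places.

Treynor = (R_P − R_f) / β_P = (10.45% − 2.69%) / 1.7230 = 7.76% / 1.7230 = 4.50%

4.50%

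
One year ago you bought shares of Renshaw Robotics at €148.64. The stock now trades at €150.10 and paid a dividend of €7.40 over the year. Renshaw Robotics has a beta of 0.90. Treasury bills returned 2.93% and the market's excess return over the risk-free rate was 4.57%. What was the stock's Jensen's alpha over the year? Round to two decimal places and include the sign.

Realised HPR = (P1 + D1 − P0) / P0 = (150.10 + 7.40 − 148.64) / 148.64 = 8.86 / 148.64 = 5.9607%
CAPM required = R_f + β·MRP = 2.93% + 0.90 × 4.57% = 7.0430%
α = realised − required = 5.9607% − 7.0430% = -1.08%

-1.08%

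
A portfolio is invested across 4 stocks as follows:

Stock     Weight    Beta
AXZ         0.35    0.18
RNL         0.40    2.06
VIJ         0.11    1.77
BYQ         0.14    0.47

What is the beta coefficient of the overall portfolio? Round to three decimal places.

1.148

β_P = Σ w_i β_i = 0.35×0.18 + 0.40×2.06 + 0.11×1.77 + 0.14×0.47 = 1.1475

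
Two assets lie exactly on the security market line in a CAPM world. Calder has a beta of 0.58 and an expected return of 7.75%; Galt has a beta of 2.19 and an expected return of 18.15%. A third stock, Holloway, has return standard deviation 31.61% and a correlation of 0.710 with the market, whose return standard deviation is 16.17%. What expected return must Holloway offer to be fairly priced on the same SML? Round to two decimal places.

12.97%

MRP = (18.15% − 7.75%) / (2.19 − 0.58) = 6.4596%
R_f = 7.75% − 0.58 × 6.4596% = 4.0034%
β_Holloway = ρ·σ_i/σ_m = 0.710 × 31.61 / 16.17 = 1.3879
E(R_Holloway) = R_f + β × MRP = 4.0034% + 1.3879 × 6.4596% = 12.97%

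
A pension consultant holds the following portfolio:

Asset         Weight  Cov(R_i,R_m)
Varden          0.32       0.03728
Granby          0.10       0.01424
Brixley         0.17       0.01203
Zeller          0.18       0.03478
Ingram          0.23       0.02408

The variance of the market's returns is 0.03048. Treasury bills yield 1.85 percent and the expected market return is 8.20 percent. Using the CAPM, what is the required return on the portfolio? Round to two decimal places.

β_Varden = 0.03728 / 0.03048 = 1.2231
β_Granby = 0.01424 / 0.03048 = 0.4672
β_Brixley = 0.01203 / 0.03048 = 0.3947
β_Zeller = 0.03478 / 0.03048 = 1.1411
β_Ingram = 0.02408 / 0.03048 = 0.7900
β_P = Σ w_i β_i = 0.32×1.2231 + 0.10×0.4672 + 0.17×0.3947 + 0.18×1.1411 + 0.23×0.7900 = 0.8923
MRP = 8.20% − 1.85% = 6.35%
E(R_P) = R_f + β_P × MRP = 1.85% + 0.8923 × 6.35% = 7.52%

7.52%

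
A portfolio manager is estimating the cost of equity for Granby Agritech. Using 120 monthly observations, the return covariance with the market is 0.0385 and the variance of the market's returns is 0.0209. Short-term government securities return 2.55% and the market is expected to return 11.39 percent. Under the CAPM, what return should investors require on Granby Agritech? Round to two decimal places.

18.83%

β = Cov(R_i, R_m) / Var(R_m) = 0.0385 / 0.0209 = 1.8421
MRP = 11.39% − 2.55% = 8.84%
E(R) = R_f + β × MRP = 2.55% + 1.8421 × 8.84% = 18.83%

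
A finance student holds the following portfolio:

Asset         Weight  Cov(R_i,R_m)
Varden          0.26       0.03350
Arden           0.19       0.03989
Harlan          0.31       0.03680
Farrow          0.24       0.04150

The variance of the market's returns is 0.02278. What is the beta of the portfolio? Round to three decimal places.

1.653

β_Varden = 0.03350 / 0.02278 = 1.4706
β_Arden = 0.03989 / 0.02278 = 1.7511
β_Harlan = 0.03680 / 0.02278 = 1.6155
β_Farrow = 0.04150 / 0.02278 = 1.8218
β_P = Σ w_i β_i = 0.26×1.4706 + 0.19×1.7511 + 0.31×1.6155 + 0.24×1.8218 = 1.6531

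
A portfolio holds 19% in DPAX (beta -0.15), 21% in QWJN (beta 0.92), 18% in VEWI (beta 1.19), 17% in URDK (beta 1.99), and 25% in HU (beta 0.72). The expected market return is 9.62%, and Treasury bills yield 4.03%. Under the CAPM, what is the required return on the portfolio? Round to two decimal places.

β_P = Σ w_i β_i = 0.19×-0.15 + 0.21×0.92 + 0.18×1.19 + 0.17×1.99 + 0.25×0.72 = 0.8972
MRP = 9.62% − 4.03% = 5.59%
E(R_P) = R_f + β_P × MRP = 4.03% + 0.8972 × 5.59% = 9.05%

9.05%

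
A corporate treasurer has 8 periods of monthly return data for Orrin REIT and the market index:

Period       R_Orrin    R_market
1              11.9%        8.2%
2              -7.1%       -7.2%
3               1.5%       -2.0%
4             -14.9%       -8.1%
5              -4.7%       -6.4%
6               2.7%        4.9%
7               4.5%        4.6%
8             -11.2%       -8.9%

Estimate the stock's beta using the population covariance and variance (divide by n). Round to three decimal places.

Mean R_i = (11.9 − 7.1 + 1.5 − 14.9 − 4.7 + 2.7 + 4.5 − 11.2) / 8 = -2.1625%
Mean R_m = (8.2 − 7.2 − 2.0 − 8.1 − 6.4 + 4.9 + 4.6 − 8.9) / 8 = -1.8625%
Σ(R_i − R̄_i)(R_m − R̄_m) = 397.8588  ⇒  Cov = 397.8588 / 8 = 49.7324
Σ(R_m − R̄_m)² = 326.2788  ⇒  Var(R_m) = 326.2788 / 8 = 40.7849
β = Cov / Var(R_m) = 49.7324 / 40.7849 = 1.2194

1.219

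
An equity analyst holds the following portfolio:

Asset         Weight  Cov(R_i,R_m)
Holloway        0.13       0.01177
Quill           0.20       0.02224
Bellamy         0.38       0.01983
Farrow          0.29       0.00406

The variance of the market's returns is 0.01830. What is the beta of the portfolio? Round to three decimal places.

β_Holloway = 0.01177 / 0.01830 = 0.6432
β_Quill = 0.02224 / 0.01830 = 1.2153
β_Bellamy = 0.01983 / 0.01830 = 1.0836
β_Farrow = 0.00406 / 0.01830 = 0.2219
β_P = Σ w_i β_i = 0.13×0.6432 + 0.20×1.2153 + 0.38×1.0836 + 0.29×0.2219 = 0.8028

0.803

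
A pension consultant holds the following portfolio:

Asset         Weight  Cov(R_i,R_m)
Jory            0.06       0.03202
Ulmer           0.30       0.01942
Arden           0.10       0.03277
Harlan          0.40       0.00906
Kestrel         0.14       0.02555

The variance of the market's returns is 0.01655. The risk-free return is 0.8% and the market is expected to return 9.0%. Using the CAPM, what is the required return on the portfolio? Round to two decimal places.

9.83%

β_Jory = 0.03202 / 0.01655 = 1.9347
β_Ulmer = 0.01942 / 0.01655 = 1.1734
β_Arden = 0.03277 / 0.01655 = 1.9801
β_Harlan = 0.00906 / 0.01655 = 0.5474
β_Kestrel = 0.02555 / 0.01655 = 1.5438
β_P = Σ w_i β_i = 0.06×1.9347 + 0.30×1.1734 + 0.10×1.9801 + 0.40×0.5474 + 0.14×1.5438 = 1.1012
MRP = 9.0% − 0.8% = 8.20%
E(R_P) = R_f + β_P × MRP = 0.8% + 1.1012 × 8.2% = 9.83%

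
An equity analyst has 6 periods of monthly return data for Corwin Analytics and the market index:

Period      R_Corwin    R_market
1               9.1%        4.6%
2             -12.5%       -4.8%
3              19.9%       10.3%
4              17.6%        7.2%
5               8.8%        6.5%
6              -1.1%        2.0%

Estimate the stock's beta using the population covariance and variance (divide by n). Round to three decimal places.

Mean R_i = (9.1 − 12.5 + 19.9 + 17.6 + 8.8 − 1.1) / 6 = 6.9667%
Mean R_m = (4.6 − 4.8 + 10.3 + 7.2 + 6.5 + 2.0) / 6 = 4.3000%
Σ(R_i − R̄_i)(R_m − R̄_m) = 308.8100  ⇒  Cov = 308.8100 / 6 = 51.4683
Σ(R_m − R̄_m)² = 137.4400  ⇒  Var(R_m) = 137.4400 / 6 = 22.9067
β = Cov / Var(R_m) = 51.4683 / 22.9067 = 2.2469

2.247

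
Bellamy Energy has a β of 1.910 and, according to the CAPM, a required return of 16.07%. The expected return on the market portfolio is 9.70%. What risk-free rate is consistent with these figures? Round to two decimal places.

2.70%

E(R) = R_f + β(E(R_m) − R_f) = R_f(1 − β) + β·E(R_m)
16.07% = R_f × (1 − 1.910) + 1.910 × 9.70%
16.07% = R_f × -0.910 + 18.52700%
R_f = (16.07% − 18.52700%) / -0.910 = 2.70%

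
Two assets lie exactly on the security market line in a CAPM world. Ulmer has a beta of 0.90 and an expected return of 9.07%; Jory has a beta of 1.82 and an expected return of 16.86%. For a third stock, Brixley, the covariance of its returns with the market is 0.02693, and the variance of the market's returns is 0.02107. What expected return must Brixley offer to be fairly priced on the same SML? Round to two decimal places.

12.27%

MRP = (16.86% − 9.07%) / (1.82 − 0.90) = 8.4674%
R_f = 9.07% − 0.90 × 8.4674% = 1.4493%
β_Brixley = Cov / Var(R_m) = 0.02693 / 0.02107 = 1.2781
E(R_Brixley) = R_f + β × MRP = 1.4493% + 1.2781 × 8.4674% = 12.27%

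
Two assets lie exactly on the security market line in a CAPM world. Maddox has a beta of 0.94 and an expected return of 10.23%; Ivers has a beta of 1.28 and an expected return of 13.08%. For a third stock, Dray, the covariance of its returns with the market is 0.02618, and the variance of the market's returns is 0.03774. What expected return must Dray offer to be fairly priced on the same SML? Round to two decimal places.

MRP = (13.08% − 10.23%) / (1.28 − 0.94) = 8.3824%
R_f = 10.23% − 0.94 × 8.3824% = 2.3505%
β_Dray = Cov / Var(R_m) = 0.02618 / 0.03774 = 0.6937
E(R_Dray) = R_f + β × MRP = 2.3505% + 0.6937 × 8.3824% = 8.17%

8.17%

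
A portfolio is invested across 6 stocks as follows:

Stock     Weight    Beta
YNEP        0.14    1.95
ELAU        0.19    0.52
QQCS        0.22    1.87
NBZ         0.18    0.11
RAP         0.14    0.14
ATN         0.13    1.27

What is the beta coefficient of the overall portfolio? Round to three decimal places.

β_P = Σ w_i β_i = 0.14×1.95 + 0.19×0.52 + 0.22×1.87 + 0.18×0.11 + 0.14×0.14 + 0.13×1.27 = 0.9877

0.988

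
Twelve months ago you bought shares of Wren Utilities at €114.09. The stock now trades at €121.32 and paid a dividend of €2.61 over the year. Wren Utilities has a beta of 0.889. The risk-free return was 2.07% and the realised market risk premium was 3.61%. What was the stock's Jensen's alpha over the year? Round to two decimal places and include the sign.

+3.35%

Realised HPR = (P1 + D1 − P0) / P0 = (121.32 + 2.61 − 114.09) / 114.09 = 9.84 / 114.09 = 8.6248%
CAPM required = R_f + β·MRP = 2.07% + 0.889 × 3.61% = 5.27929%
α = realised − required = 8.6248% − 5.27929% = +3.35%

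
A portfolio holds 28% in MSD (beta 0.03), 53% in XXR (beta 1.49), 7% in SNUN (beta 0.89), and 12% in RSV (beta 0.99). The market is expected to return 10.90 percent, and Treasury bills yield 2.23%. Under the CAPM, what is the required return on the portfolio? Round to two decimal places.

β_P = Σ w_i β_i = 0.28×0.03 + 0.53×1.49 + 0.07×0.89 + 0.12×0.99 = 0.9792
MRP = 10.90% − 2.23% = 8.67%
E(R_P) = R_f + β_P × MRP = 2.23% + 0.9792 × 8.67% = 10.72%

10.72%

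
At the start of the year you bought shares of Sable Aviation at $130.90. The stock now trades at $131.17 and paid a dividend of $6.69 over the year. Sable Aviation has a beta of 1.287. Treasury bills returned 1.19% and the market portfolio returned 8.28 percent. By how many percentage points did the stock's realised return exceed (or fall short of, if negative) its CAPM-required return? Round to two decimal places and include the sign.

Realised HPR = (P1 + D1 − P0) / P0 = (131.17 + 6.69 − 130.90) / 130.90 = 6.96 / 130.90 = 5.3170%
MRP = 8.28% − 1.19% = 7.09%
CAPM required = R_f + β·MRP = 1.19% + 1.287 × 7.09% = 10.31483%
α = realised − required = 5.3170% − 10.31483% = -5.00%

-5.00%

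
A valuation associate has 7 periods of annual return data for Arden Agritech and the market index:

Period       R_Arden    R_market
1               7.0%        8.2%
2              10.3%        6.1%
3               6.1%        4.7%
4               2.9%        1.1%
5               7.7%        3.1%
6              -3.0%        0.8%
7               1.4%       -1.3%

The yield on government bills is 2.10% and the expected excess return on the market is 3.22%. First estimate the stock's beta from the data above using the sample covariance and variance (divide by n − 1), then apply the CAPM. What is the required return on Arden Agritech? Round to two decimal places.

Mean R_i = (7.0 + 10.3 + 6.1 + 2.9 + 7.7 − 3.0 + 1.4) / 7 = 4.6286%
Mean R_m = (8.2 + 6.1 + 4.7 + 1.1 + 3.1 + 0.8 − 1.3) / 7 = 3.2429%
Σ(R_i − R̄_i)(R_m − R̄_m) = 66.6714  ⇒  Cov = 66.6714 / 6 = 11.1119
Σ(R_m − R̄_m)² = 66.0771  ⇒  Var(R_m) = 66.0771 / 6 = 11.0129
β = Cov / Var(R_m) = 11.1119 / 11.0129 = 1.0090
E(R) = R_f + β × MRP = 2.10% + 1.0090 × 3.22% = 5.35%

5.35%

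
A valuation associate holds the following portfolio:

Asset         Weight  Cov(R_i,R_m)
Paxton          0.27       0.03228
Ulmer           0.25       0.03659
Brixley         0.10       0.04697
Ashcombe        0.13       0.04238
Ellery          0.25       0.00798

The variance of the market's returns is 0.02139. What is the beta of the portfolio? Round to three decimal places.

1.406

β_Paxton = 0.03228 / 0.02139 = 1.5091
β_Ulmer = 0.03659 / 0.02139 = 1.7106
β_Brixley = 0.04697 / 0.02139 = 2.1959
β_Ashcombe = 0.04238 / 0.02139 = 1.9813
β_Ellery = 0.00798 / 0.02139 = 0.3731
β_P = Σ w_i β_i = 0.27×1.5091 + 0.25×1.7106 + 0.10×2.1959 + 0.13×1.9813 + 0.25×0.3731 = 1.4055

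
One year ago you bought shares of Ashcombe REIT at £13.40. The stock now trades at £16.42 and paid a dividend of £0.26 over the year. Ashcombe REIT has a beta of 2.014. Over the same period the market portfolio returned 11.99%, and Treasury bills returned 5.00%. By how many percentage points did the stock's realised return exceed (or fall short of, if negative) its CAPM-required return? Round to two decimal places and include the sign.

Realised HPR = (P1 + D1 − P0) / P0 = (16.42 + 0.26 − 13.40) / 13.40 = 3.28 / 13.40 = 24.4776%
MRP = 11.99% − 5.00% = 6.99%
CAPM required = R_f + β·MRP = 5.00% + 2.014 × 6.99% = 19.07786%
α = realised − required = 24.4776% − 19.07786% = +5.40%

+5.40%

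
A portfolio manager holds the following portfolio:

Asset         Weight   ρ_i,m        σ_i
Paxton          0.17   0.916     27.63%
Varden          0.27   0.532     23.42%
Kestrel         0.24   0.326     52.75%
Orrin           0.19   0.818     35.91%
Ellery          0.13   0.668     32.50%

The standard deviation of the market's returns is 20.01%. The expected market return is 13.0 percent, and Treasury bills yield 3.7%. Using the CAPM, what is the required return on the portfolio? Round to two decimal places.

β_Paxton = 0.916 × 27.63% / 20.01% = 1.2648
β_Varden = 0.532 × 23.42% / 20.01% = 0.6227
β_Kestrel = 0.326 × 52.75% / 20.01% = 0.8594
β_Orrin = 0.818 × 35.91% / 20.01% = 1.4680
β_Ellery = 0.668 × 32.50% / 20.01% = 1.0850
β_P = Σ w_i β_i = 0.17×1.2648 + 0.27×0.6227 + 0.24×0.8594 + 0.19×1.4680 + 0.13×1.0850 = 1.0094
MRP = 13.0% − 3.7% = 9.30%
E(R_P) = R_f + β_P × MRP = 3.7% + 1.0094 × 9.3% = 13.09%

13.09%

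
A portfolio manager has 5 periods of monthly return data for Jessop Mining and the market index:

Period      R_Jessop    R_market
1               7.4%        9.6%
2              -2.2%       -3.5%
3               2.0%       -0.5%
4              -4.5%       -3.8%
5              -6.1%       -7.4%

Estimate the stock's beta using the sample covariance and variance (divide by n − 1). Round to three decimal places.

Mean R_i = (7.4 − 2.2 + 2.0 − 4.5 − 6.1) / 5 = -0.6800%
Mean R_m = (9.6 − 3.5 − 0.5 − 3.8 − 7.4) / 5 = -1.1200%
Σ(R_i − R̄_i)(R_m − R̄_m) = 136.1720  ⇒  Cov = 136.1720 / 4 = 34.0430
Σ(R_m − R̄_m)² = 167.5880  ⇒  Var(R_m) = 167.5880 / 4 = 41.8970
β = Cov / Var(R_m) = 34.0430 / 41.8970 = 0.8125

0.813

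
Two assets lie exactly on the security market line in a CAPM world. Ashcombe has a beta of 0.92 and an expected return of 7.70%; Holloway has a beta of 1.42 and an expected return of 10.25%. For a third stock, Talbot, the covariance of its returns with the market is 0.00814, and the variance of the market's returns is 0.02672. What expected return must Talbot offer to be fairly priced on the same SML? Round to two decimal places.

4.56%

MRP = (10.25% − 7.70%) / (1.42 − 0.92) = 5.1000%
R_f = 7.70% − 0.92 × 5.1000% = 3.0080%
β_Talbot = Cov / Var(R_m) = 0.00814 / 0.02672 = 0.3046
E(R_Talbot) = R_f + β × MRP = 3.0080% + 0.3046 × 5.1000% = 4.56%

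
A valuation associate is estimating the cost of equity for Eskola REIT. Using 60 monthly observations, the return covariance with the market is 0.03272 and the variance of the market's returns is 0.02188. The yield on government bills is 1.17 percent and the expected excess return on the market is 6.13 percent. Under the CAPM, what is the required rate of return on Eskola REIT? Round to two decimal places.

β = Cov(R_i, R_m) / Var(R_m) = 0.03272 / 0.02188 = 1.4954
E(R) = R_f + β × MRP = 1.17% + 1.4954 × 6.13% = 10.34%

10.34%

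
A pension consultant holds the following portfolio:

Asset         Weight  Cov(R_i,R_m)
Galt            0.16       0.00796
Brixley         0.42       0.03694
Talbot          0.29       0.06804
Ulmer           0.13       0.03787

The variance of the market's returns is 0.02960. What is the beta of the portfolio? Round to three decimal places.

β_Galt = 0.00796 / 0.02960 = 0.2689
β_Brixley = 0.03694 / 0.02960 = 1.2480
β_Talbot = 0.06804 / 0.02960 = 2.2986
β_Ulmer = 0.03787 / 0.02960 = 1.2794
β_P = Σ w_i β_i = 0.16×0.2689 + 0.42×1.2480 + 0.29×2.2986 + 0.13×1.2794 = 1.4001

1.400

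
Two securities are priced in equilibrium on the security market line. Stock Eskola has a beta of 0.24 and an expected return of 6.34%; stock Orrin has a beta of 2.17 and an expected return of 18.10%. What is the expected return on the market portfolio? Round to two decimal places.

10.97%

Both satisfy E(R) = R_f + β·MRP, so the slope of the SML is
MRP = (18.10% − 6.34%) / (2.17 − 0.24) = 11.76% / 1.93 = 6.0933%
R_f = E(R_Eskola) − β_Eskola·MRP = 6.34% − 0.24 × 6.0933% = 4.8776%
E(R_m) = R_f + MRP = 4.8776% + 6.0933% = 10.97%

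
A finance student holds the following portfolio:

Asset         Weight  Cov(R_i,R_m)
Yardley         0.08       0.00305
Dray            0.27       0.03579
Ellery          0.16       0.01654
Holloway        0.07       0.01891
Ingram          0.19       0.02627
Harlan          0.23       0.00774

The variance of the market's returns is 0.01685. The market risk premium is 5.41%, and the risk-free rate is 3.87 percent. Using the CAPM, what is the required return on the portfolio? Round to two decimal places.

10.50%

β_Yardley = 0.00305 / 0.01685 = 0.1810
β_Dray = 0.03579 / 0.01685 = 2.1240
β_Ellery = 0.01654 / 0.01685 = 0.9816
β_Holloway = 0.01891 / 0.01685 = 1.1223
β_Ingram = 0.02627 / 0.01685 = 1.5591
β_Harlan = 0.00774 / 0.01685 = 0.4593
β_P = Σ w_i β_i = 0.08×0.1810 + 0.27×2.1240 + 0.16×0.9816 + 0.07×1.1223 + 0.19×1.5591 + 0.23×0.4593 = 1.2254
E(R_P) = R_f + β_P × MRP = 3.87% + 1.2254 × 5.41% = 10.50%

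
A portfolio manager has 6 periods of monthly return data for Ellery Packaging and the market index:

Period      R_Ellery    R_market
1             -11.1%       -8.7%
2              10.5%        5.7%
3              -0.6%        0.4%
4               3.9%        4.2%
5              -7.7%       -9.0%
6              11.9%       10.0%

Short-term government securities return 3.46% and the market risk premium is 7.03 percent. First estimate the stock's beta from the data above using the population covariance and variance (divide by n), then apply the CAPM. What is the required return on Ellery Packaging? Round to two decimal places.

11.69%

Mean R_i = (-11.1 + 10.5 − 0.6 + 3.9 − 7.7 + 11.9) / 6 = 1.1500%
Mean R_m = (-8.7 + 5.7 + 0.4 + 4.2 − 9.0 + 10.0) / 6 = 0.4333%
Σ(R_i − R̄_i)(R_m − R̄_m) = 357.8700  ⇒  Cov = 357.8700 / 6 = 59.6450
Σ(R_m − R̄_m)² = 305.8533  ⇒  Var(R_m) = 305.8533 / 6 = 50.9756
β = Cov / Var(R_m) = 59.6450 / 50.9756 = 1.1701
E(R) = R_f + β × MRP = 3.46% + 1.1701 × 7.03% = 11.69%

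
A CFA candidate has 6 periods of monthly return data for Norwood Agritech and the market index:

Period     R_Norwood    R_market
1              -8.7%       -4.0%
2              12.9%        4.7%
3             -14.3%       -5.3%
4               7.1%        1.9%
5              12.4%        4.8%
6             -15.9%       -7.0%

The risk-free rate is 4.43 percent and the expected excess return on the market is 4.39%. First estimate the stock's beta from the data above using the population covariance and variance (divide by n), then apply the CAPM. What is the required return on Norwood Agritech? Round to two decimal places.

Mean R_i = (-8.7 + 12.9 − 14.3 + 7.1 + 12.4 − 15.9) / 6 = -1.0833%
Mean R_m = (-4.0 + 4.7 − 5.3 + 1.9 + 4.8 − 7.0) / 6 = -0.8167%
Σ(R_i − R̄_i)(R_m − R̄_m) = 350.2217  ⇒  Cov = 350.2217 / 6 = 58.3703
Σ(R_m − R̄_m)² = 137.8283  ⇒  Var(R_m) = 137.8283 / 6 = 22.9714
β = Cov / Var(R_m) = 58.3703 / 22.9714 = 2.5410
E(R) = R_f + β × MRP = 4.43% + 2.5410 × 4.39% = 15.58%

15.58%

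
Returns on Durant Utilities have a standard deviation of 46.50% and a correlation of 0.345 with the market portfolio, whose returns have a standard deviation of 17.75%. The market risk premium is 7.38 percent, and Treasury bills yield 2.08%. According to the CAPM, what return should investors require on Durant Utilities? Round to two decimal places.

β = ρ × σ_i / σ_m = 0.345 × 46.50% / 17.75% = 0.9038
E(R) = 2.08% + 0.9038 × 7.38% = 8.75%

8.75%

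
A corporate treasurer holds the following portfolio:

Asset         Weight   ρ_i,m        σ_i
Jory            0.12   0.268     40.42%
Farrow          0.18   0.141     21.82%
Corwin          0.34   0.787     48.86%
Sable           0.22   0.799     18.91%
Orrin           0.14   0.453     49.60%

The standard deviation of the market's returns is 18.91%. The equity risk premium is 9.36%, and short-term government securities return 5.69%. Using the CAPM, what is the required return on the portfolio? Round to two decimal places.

β_Jory = 0.268 × 40.42% / 18.91% = 0.5728
β_Farrow = 0.141 × 21.82% / 18.91% = 0.1627
β_Corwin = 0.787 × 48.86% / 18.91% = 2.0335
β_Sable = 0.799 × 18.91% / 18.91% = 0.7990
β_Orrin = 0.453 × 49.60% / 18.91% = 1.1882
β_P = Σ w_i β_i = 0.12×0.5728 + 0.18×0.1627 + 0.34×2.0335 + 0.22×0.7990 + 0.14×1.1882 = 1.1315
E(R_P) = R_f + β_P × MRP = 5.69% + 1.1315 × 9.36% = 16.28%

16.28%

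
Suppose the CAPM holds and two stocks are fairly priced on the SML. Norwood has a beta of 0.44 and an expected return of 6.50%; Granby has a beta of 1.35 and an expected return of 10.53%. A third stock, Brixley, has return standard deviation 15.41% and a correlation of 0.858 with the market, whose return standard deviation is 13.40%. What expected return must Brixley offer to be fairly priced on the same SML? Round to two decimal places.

8.92%

MRP = (10.53% − 6.50%) / (1.35 − 0.44) = 4.4286%
R_f = 6.50% − 0.44 × 4.4286% = 4.5514%
β_Brixley = ρ·σ_i/σ_m = 0.858 × 15.41 / 13.40 = 0.9867
E(R_Brixley) = R_f + β × MRP = 4.5514% + 0.9867 × 4.4286% = 8.92%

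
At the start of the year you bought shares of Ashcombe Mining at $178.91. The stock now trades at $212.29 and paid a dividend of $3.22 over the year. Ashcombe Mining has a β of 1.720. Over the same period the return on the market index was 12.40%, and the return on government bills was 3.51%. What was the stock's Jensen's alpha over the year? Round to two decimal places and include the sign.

Realised HPR = (P1 + D1 − P0) / P0 = (212.29 + 3.22 − 178.91) / 178.91 = 36.60 / 178.91 = 20.4572%
MRP = 12.40% − 3.51% = 8.89%
CAPM required = R_f + β·MRP = 3.51% + 1.720 × 8.89% = 18.80080%
α = realised − required = 20.4572% − 18.80080% = +1.66%

+1.66%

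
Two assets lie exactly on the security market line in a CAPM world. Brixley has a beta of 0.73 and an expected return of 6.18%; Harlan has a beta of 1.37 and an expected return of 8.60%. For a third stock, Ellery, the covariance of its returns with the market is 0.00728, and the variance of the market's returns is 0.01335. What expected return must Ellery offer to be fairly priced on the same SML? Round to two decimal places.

5.48%

MRP = (8.60% − 6.18%) / (1.37 − 0.73) = 3.7813%
R_f = 6.18% − 0.73 × 3.7813% = 3.4197%
β_Ellery = Cov / Var(R_m) = 0.00728 / 0.01335 = 0.5453
E(R_Ellery) = R_f + β × MRP = 3.4197% + 0.5453 × 3.7813% = 5.48%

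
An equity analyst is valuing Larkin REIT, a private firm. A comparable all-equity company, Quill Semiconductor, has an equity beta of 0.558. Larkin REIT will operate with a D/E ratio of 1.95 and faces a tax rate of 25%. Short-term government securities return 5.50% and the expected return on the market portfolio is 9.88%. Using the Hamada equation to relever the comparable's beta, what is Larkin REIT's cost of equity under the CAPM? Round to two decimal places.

β_L = β_U × [1 + (1 − t)(D/E)] = 0.558 × [1 + (1 − 0.25) × 1.95]
    = 0.558 × [1 + 0.75 × 1.95] = 0.558 × 2.4625 = 1.3741
MRP = 9.88% − 5.50% = 4.38%
E(R) = R_f + β_L × MRP = 5.50% + 1.3741 × 4.38% = 11.52%

11.52%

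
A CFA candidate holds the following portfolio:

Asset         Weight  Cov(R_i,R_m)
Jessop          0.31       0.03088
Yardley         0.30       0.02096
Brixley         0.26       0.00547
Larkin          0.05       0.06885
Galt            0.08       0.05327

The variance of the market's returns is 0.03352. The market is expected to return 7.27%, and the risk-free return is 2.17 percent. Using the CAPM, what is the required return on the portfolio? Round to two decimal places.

5.97%

β_Jessop = 0.03088 / 0.03352 = 0.9212
β_Yardley = 0.02096 / 0.03352 = 0.6253
β_Brixley = 0.00547 / 0.03352 = 0.1632
β_Larkin = 0.06885 / 0.03352 = 2.0540
β_Galt = 0.05327 / 0.03352 = 1.5892
β_P = Σ w_i β_i = 0.31×0.9212 + 0.30×0.6253 + 0.26×0.1632 + 0.05×2.0540 + 0.08×1.5892 = 0.7454
MRP = 7.27% − 2.17% = 5.10%
E(R_P) = R_f + β_P × MRP = 2.17% + 0.7454 × 5.10% = 5.97%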